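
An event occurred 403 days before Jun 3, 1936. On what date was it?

April 27, 1935

−366 (one year; includes Feb 29, 1936) → Jun 3, 1935 (37 left).
−3 → May 31, 1935 (end of May, 31 days; 34 left).
−31 → Apr 30, 1935 (end of Apr, 30 days; 3 left).
−3 → Apr 27, 1935.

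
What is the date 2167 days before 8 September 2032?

−366 (one year; includes Feb 29, 2032) → Sep 8, 2031 (1801 left).
−365 (one year) → Sep 8, 2030 (1436 left).
−365 (one year) → Sep 8, 2029 (1071 left).
−365 (one year) → Sep 8, 2028 (706 left).
−366 (one year; includes Feb 29, 2028) → Sep 8, 2027 (340 left).
−8 → Aug 31, 2027 (end of Aug, 31 days; 332 left).
−31 → Jul 31, 2027 (end of Jul, 31 days; 301 left).
−31 → Jun 30, 2027 (end of Jun, 30 days; 270 left).
−30 → May 31, 2027 (end of May, 31 days; 240 left).
−31 → Apr 30, 2027 (end of Apr, 30 days; 209 left).
−30 → Mar 31, 2027 (end of Mar, 31 days; 179 left).
−31 → Feb 28, 2027 (end of Feb, 28 days; 148 left).
−28 → Jan 31, 2027 (end of Jan, 31 days; 120 left).
−31 → Dec 31, 2026 (end of Dec, 31 days; 89 left).
−31 → Nov 30, 2026 (end of Nov, 30 days; 58 left).
−30 → Oct 31, 2026 (end of Oct, 31 days; 28 left).
−28 → Oct 3, 2026.

October 3, 2026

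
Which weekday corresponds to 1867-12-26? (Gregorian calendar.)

Doomsday rule: the anchor day for the 1800s is Friday. For year 67: 67÷12 = 5 r 7, and 7÷4 = 1, so 5+7+1 = 13.
Friday + 13 ≡ Thursday — that's 1867's doomsday.
In December the doomsday date is Dec 12.
Dec 26 is 14 days after Dec 12; 14 mod 7 = 0, so Thursday + 0 = Thursday.

Thursday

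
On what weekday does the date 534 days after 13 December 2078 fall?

Thursday

First find the weekday of Dec 13, 2078. Doomsday rule: the anchor day for the 2000s is Tuesday. For year 78: 78÷12 = 6 r 6, and 6÷4 = 1, so 6+6+1 = 13.
Tuesday + 13 ≡ Monday — that's 2078's doomsday.
In December the doomsday date is Dec 12.
Dec 13 is 1 day after Dec 12; 1 mod 7 = 1, so Monday + 1 = Tuesday.
534 mod 7 = 2, so 534 days after a Tuesday is Tuesday + 2 = Thursday.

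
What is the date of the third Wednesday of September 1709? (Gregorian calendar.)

September 18, 1709

September 1, 1709 is a Sunday.
The first Wednesday is therefore September 4 (3 days later).
The third Wednesday is 4 + 2×7 = September 18.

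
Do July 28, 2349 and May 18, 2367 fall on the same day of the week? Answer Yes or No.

Yes

From Jul 28, 2349 to May 18, 2367 is 6503 days.
6503 mod 7 = 0, so they are the same weekday.
(Jul 28, 2349 is a Thursday; May 18, 2367 is a Thursday.)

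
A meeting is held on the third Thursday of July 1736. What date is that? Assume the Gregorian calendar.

July 19, 1736

July 1, 1736 is a Sunday.
The first Thursday is therefore July 5 (4 days later).
The third Thursday is 5 + 2×7 = July 19.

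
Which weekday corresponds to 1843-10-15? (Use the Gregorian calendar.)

Sunday

Doomsday rule: the anchor day for the 1800s is Friday. For year 43: 43÷12 = 3 r 7, and 7÷4 = 1, so 3+7+1 = 11.
Friday + 11 ≡ Tuesday — that's 1843's doomsday.
In October the doomsday date is Oct 10.
Oct 15 is 5 days after Oct 10; 5 mod 7 = 5, so Tuesday + 5 = Sunday.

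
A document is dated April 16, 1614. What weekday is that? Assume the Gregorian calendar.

Wednesday

Doomsday rule: the anchor day for the 1600s is Tuesday. For year 14: 14÷12 = 1 r 2, and 2÷4 = 0, so 1+2+0 = 3.
Tuesday + 3 ≡ Friday — that's 1614's doomsday.
In April the doomsday date is Apr 4.
Apr 16 is 12 days after Apr 4; 12 mod 7 = 5, so Friday + 5 = Wednesday.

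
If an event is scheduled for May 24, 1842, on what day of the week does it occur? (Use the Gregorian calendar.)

Tuesday

Doomsday rule: the anchor day for the 1800s is Friday. For year 42: 42÷12 = 3 r 6, and 6÷4 = 1, so 3+6+1 = 10.
Friday + 10 ≡ Monday — that's 1842's doomsday.
In May the doomsday date is May 9.
May 24 is 15 days after May 9; 15 mod 7 = 1, so Monday + 1 = Tuesday.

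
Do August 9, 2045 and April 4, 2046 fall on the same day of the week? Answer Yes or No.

Yes

From Aug 9, 2045 to Apr 4, 2046 is 238 days.
238 mod 7 = 0, so they are the same weekday.
(Aug 9, 2045 is a Wednesday; Apr 4, 2046 is a Wednesday.)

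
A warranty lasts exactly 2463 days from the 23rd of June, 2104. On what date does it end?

+365 (one year) → Jun 23, 2105 (2098 left).
+365 (one year) → Jun 23, 2106 (1733 left).
+365 (one year) → Jun 23, 2107 (1368 left).
+366 (one year; includes Feb 29, 2108) → Jun 23, 2108 (1002 left).
+365 (one year) → Jun 23, 2109 (637 left).
+365 (one year) → Jun 23, 2110 (272 left).
Jun has 30 days: +8 → Jul 1, 2110 (264 left).
Jul has 31 days: +31 → Aug 1, 2110 (233 left).
Aug has 31 days: +31 → Sep 1, 2110 (202 left).
Sep has 30 days: +30 → Oct 1, 2110 (172 left).
Oct has 31 days: +31 → Nov 1, 2110 (141 left).
Nov has 30 days: +30 → Dec 1, 2110 (111 left).
Dec has 31 days: +31 → Jan 1, 2111 (80 left).
Jan has 31 days: +31 → Feb 1, 2111 (49 left).
Feb has 28 days: +28 → Mar 1, 2111 (21 left).
+21 → Mar 22, 2111.

March 22, 2111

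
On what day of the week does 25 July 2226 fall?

Doomsday rule: the anchor day for the 2200s is Friday. For year 26: 26÷12 = 2 r 2, and 2÷4 = 0, so 2+2+0 = 4.
Friday + 4 ≡ Tuesday — that's 2226's doomsday.
In July the doomsday date is Jul 11.
Jul 25 is 14 days after Jul 11; 14 mod 7 = 0, so Tuesday + 0 = Tuesday.

Tuesday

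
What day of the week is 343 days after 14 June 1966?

Tuesday

Jun 14, 1966 is a Tuesday.
343 mod 7 = 0, so 343 days after a Tuesday is Tuesday + 0 = Tuesday.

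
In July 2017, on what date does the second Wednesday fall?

July 12, 2017

July 1, 2017 is a Saturday.
The first Wednesday is therefore July 5 (4 days later).
The second Wednesday is 5 + 1×7 = July 12.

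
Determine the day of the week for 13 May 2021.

Doomsday rule: the anchor day for the 2000s is Tuesday. For year 21: 21÷12 = 1 r 9, and 9÷4 = 2, so 1+9+2 = 12.
Tuesday + 12 ≡ Sunday — that's 2021's doomsday.
In May the doomsday date is May 9.
May 13 is 4 days after May 9; 4 mod 7 = 4, so Sunday + 4 = Thursday.

Thursday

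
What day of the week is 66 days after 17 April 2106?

Tuesday

First find the weekday of Apr 17, 2106. Doomsday rule: the anchor day for the 2100s is Sunday. For year 06: 6÷12 = 0 r 6, and 6÷4 = 1, so 0+6+1 = 7.
Sunday + 7 ≡ Sunday — that's 2106's doomsday.
In April the doomsday date is Apr 4.
Apr 17 is 13 days after Apr 4; 13 mod 7 = 6, so Sunday + 6 = Saturday.
66 mod 7 = 3, so 66 days after a Saturday is Saturday + 3 = Tuesday.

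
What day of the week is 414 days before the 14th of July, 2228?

Sunday

Jul 14, 2228 is a Monday.
414 mod 7 = 1, so 414 days before a Monday is Monday − 1 = Sunday.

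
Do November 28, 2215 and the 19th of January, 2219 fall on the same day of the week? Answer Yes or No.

From Nov 28, 2215 to Jan 19, 2219 is 1148 days.
1148 mod 7 = 0, so they are the same weekday.
(Nov 28, 2215 is a Tuesday; Jan 19, 2219 is a Tuesday.)

Yes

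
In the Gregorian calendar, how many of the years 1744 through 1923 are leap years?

43

Multiples of 4 in [1744,1923]: 45.
Of those, multiples of 100: 2 (not leap unless ÷400).
Multiples of 400: 0.
Leap years = 45 − 2 + 0 = 43.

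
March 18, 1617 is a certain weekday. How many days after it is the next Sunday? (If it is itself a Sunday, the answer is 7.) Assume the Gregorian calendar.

1

Mar 18, 1617 is a Saturday.
From Saturday to the next Sunday is 1 day.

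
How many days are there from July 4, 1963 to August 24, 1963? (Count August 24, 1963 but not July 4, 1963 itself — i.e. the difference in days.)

51

Jul 4, 1963 → Aug 4, 1963: 31 days (July has 31).
Aug 4, 1963 → Aug 24, 1963: 20 days.
Total: 51 days.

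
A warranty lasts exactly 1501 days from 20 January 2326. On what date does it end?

+365 (one year) → Jan 20, 2327 (1136 left).
+365 (one year) → Jan 20, 2328 (771 left).
+366 (one year; includes Feb 29, 2328) → Jan 20, 2329 (405 left).
+365 (one year) → Jan 20, 2330 (40 left).
Jan has 31 days: +12 → Feb 1, 2330 (28 left).
Feb has 28 days: +28 → Mar 1, 2330 (0 left).

March 1, 2330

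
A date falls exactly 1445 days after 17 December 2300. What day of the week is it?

Thursday

Dec 17, 2300 is a Monday.
1445 mod 7 = 3, so 1445 days after a Monday is Monday + 3 = Thursday.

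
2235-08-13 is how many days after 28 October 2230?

1750

Oct 28, 2230 → Oct 28, 2231: 365 days.
Oct 28, 2231 → Oct 28, 2232: 366 days (Feb 29, 2232 is in that span).
Oct 28, 2232 → Oct 28, 2233: 365 days.
Oct 28, 2233 → Oct 28, 2234: 365 days.
Oct 28, 2234 → Nov 28, 2234: 31 days (October has 31).
Nov 28, 2234 → Dec 28, 2234: 30 days (November has 30).
Dec 28, 2234 → Jan 28, 2235: 31 days (December has 31).
Jan 28, 2235 → Feb 28, 2235: 31 days (January has 31).
Feb 28, 2235 → Mar 28, 2235: 28 days (February has 28).
Mar 28, 2235 → Apr 28, 2235: 31 days (March has 31).
Apr 28, 2235 → May 28, 2235: 30 days (April has 30).
May 28, 2235 → Jun 28, 2235: 31 days (May has 31).
Jun 28, 2235 → Jul 28, 2235: 30 days (June has 30).
Jul 28, 2235 → Aug 13, 2235: 16 days.
Total: 1750 days.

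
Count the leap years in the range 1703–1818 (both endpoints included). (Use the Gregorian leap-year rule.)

Multiples of 4 in [1703,1818]: 29.
Of those, multiples of 100: 1 (not leap unless ÷400).
Multiples of 400: 0.
Leap years = 29 − 1 + 0 = 28.

28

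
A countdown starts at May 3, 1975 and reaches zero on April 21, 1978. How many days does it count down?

May 3, 1975 → May 3, 1976: 366 days (Feb 29, 1976 is in that span).
May 3, 1976 → May 3, 1977: 365 days.
May 3, 1977 → Jun 3, 1977: 31 days (May has 31).
Jun 3, 1977 → Jul 3, 1977: 30 days (June has 30).
Jul 3, 1977 → Aug 3, 1977: 31 days (July has 31).
Aug 3, 1977 → Sep 3, 1977: 31 days (August has 31).
Sep 3, 1977 → Oct 3, 1977: 30 days (September has 30).
Oct 3, 1977 → Nov 3, 1977: 31 days (October has 31).
Nov 3, 1977 → Dec 3, 1977: 30 days (November has 30).
Dec 3, 1977 → Jan 3, 1978: 31 days (December has 31).
Jan 3, 1978 → Feb 3, 1978: 31 days (January has 31).
Feb 3, 1978 → Mar 3, 1978: 28 days (February has 28).
Mar 3, 1978 → Apr 3, 1978: 31 days (March has 31).
Apr 3, 1978 → Apr 21, 1978: 18 days.
Total: 1084 days.

1084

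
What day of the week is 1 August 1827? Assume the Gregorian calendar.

Wednesday

Doomsday rule: the anchor day for the 1800s is Friday. For year 27: 27÷12 = 2 r 3, and 3÷4 = 0, so 2+3+0 = 5.
Friday + 5 ≡ Wednesday — that's 1827's doomsday.
In August the doomsday date is Aug 8.
Aug 1 is 7 days before Aug 8; 7 mod 7 = 0, so Wednesday − 0 = Wednesday.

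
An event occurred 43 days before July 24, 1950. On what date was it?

−24 → Jun 30, 1950 (end of Jun, 30 days; 19 left).
−19 → Jun 11, 1950.

June 11, 1950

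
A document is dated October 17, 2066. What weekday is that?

Doomsday rule: the anchor day for the 2000s is Tuesday. For year 66: 66÷12 = 5 r 6, and 6÷4 = 1, so 5+6+1 = 12.
Tuesday + 12 ≡ Sunday — that's 2066's doomsday.
In October the doomsday date is Oct 10.
Oct 17 is 7 days after Oct 10; 7 mod 7 = 0, so Sunday + 0 = Sunday.

Sunday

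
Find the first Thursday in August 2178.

August 1, 2178 is a Saturday.
The first Thursday is therefore August 6 (5 days later).

August 6, 2178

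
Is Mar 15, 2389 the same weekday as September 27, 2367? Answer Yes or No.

Yes

From Sep 27, 2367 to Mar 15, 2389 is 7840 days.
7840 mod 7 = 0, so they are the same weekday.
(Sep 27, 2367 is a Wednesday; Mar 15, 2389 is a Wednesday.)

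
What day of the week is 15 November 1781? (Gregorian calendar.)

Thursday

Doomsday rule: the anchor day for the 1700s is Sunday. For year 81: 81÷12 = 6 r 9, and 9÷4 = 2, so 6+9+2 = 17.
Sunday + 17 ≡ Wednesday — that's 1781's doomsday.
In November the doomsday date is Nov 7.
Nov 15 is 8 days after Nov 7; 8 mod 7 = 1, so Wednesday + 1 = Thursday.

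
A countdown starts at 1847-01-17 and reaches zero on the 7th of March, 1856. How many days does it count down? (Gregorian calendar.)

Jan 17, 1847 → Jan 17, 1848: 365 days.
Jan 17, 1848 → Jan 17, 1849: 366 days (Feb 29, 1848 is in that span).
Jan 17, 1849 → Jan 17, 1850: 365 days.
Jan 17, 1850 → Jan 17, 1851: 365 days.
Jan 17, 1851 → Jan 17, 1852: 365 days.
Jan 17, 1852 → Jan 17, 1853: 366 days (Feb 29, 1852 is in that span).
Jan 17, 1853 → Jan 17, 1854: 365 days.
Jan 17, 1854 → Jan 17, 1855: 365 days.
Jan 17, 1855 → Jan 17, 1856: 365 days.
Jan 17, 1856 → Feb 17, 1856: 31 days (January has 31).
Feb 17, 1856 → Mar 7, 1856: 19 days.
Total: 3337 days.

3337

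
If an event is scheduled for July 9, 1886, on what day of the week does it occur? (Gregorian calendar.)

Friday

January 1, 1886 is a Friday.
Jan 1, 1886 → Feb 1, 1886: 31 days (January has 31).
Feb 1, 1886 → Mar 1, 1886: 28 days (February has 28).
Mar 1, 1886 → Apr 1, 1886: 31 days (March has 31).
Apr 1, 1886 → May 1, 1886: 30 days (April has 30).
May 1, 1886 → Jun 1, 1886: 31 days (May has 31).
Jun 1, 1886 → Jul 1, 1886: 30 days (June has 30).
Jul 1, 1886 → Jul 9, 1886: 8 days.
Total: 189 days.
189 mod 7 = 0, so Friday + 0 = Friday.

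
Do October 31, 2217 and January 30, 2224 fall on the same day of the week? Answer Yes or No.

Yes

From Oct 31, 2217 to Jan 30, 2224 is 2282 days.
2282 mod 7 = 0, so they are the same weekday.
(Oct 31, 2217 is a Friday; Jan 30, 2224 is a Friday.)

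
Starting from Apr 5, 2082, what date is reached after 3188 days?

December 27, 2090

+365 (one year) → Apr 5, 2083 (2823 left).
+366 (one year; includes Feb 29, 2084) → Apr 5, 2084 (2457 left).
+365 (one year) → Apr 5, 2085 (2092 left).
+365 (one year) → Apr 5, 2086 (1727 left).
+365 (one year) → Apr 5, 2087 (1362 left).
+366 (one year; includes Feb 29, 2088) → Apr 5, 2088 (996 left).
+365 (one year) → Apr 5, 2089 (631 left).
+365 (one year) → Apr 5, 2090 (266 left).
Apr has 30 days: +26 → May 1, 2090 (240 left).
May has 31 days: +31 → Jun 1, 2090 (209 left).
Jun has 30 days: +30 → Jul 1, 2090 (179 left).
Jul has 31 days: +31 → Aug 1, 2090 (148 left).
Aug has 31 days: +31 → Sep 1, 2090 (117 left).
Sep has 30 days: +30 → Oct 1, 2090 (87 left).
Oct has 31 days: +31 → Nov 1, 2090 (56 left).
Nov has 30 days: +30 → Dec 1, 2090 (26 left).
+26 → Dec 27, 2090.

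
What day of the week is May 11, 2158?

Thursday

Doomsday rule: the anchor day for the 2100s is Sunday. For year 58: 58÷12 = 4 r 10, and 10÷4 = 2, so 4+10+2 = 16.
Sunday + 16 ≡ Tuesday — that's 2158's doomsday.
In May the doomsday date is May 9.
May 11 is 2 days after May 9; 2 mod 7 = 2, so Tuesday + 2 = Thursday.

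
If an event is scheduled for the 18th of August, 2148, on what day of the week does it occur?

Doomsday rule: the anchor day for the 2100s is Sunday. For year 48: 48÷12 = 4 r 0, and 0÷4 = 0, so 4+0+0 = 4.
Sunday + 4 ≡ Thursday — that's 2148's doomsday.
In August the doomsday date is Aug 8.
Aug 18 is 10 days after Aug 8; 10 mod 7 = 3, so Thursday + 3 = Sunday.

Sunday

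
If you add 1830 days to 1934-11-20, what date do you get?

November 24, 1939

+365 (one year) → Nov 20, 1935 (1465 left).
+366 (one year; includes Feb 29, 1936) → Nov 20, 1936 (1099 left).
+365 (one year) → Nov 20, 1937 (734 left).
+365 (one year) → Nov 20, 1938 (369 left).
Nov has 30 days: +11 → Dec 1, 1938 (358 left).
Dec has 31 days: +31 → Jan 1, 1939 (327 left).
Jan has 31 days: +31 → Feb 1, 1939 (296 left).
Feb has 28 days: +28 → Mar 1, 1939 (268 left).
Mar has 31 days: +31 → Apr 1, 1939 (237 left).
Apr has 30 days: +30 → May 1, 1939 (207 left).
May has 31 days: +31 → Jun 1, 1939 (176 left).
Jun has 30 days: +30 → Jul 1, 1939 (146 left).
Jul has 31 days: +31 → Aug 1, 1939 (115 left).
Aug has 31 days: +31 → Sep 1, 1939 (84 left).
Sep has 30 days: +30 → Oct 1, 1939 (54 left).
Oct has 31 days: +31 → Nov 1, 1939 (23 left).
+23 → Nov 24, 1939.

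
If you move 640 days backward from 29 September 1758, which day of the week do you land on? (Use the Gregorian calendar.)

Tuesday

Sep 29, 1758 is a Friday.
640 mod 7 = 3, so 640 days before a Friday is Friday − 3 = Tuesday.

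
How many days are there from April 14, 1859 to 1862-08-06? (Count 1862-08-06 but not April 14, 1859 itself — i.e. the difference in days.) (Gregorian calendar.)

1210

Apr 14, 1859 → Apr 14, 1860: 366 days (Feb 29, 1860 is in that span).
Apr 14, 1860 → Apr 14, 1861: 365 days.
Apr 14, 1861 → Apr 14, 1862: 365 days.
Apr 14, 1862 → May 14, 1862: 30 days (April has 30).
May 14, 1862 → Jun 14, 1862: 31 days (May has 31).
Jun 14, 1862 → Jul 14, 1862: 30 days (June has 30).
Jul 14, 1862 → Aug 6, 1862: 23 days.
Total: 1210 days.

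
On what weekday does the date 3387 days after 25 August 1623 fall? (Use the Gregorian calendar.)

First find the weekday of Aug 25, 1623. Doomsday rule: the anchor day for the 1600s is Tuesday. For year 23: 23÷12 = 1 r 11, and 11÷4 = 2, so 1+11+2 = 14.
Tuesday + 14 ≡ Tuesday — that's 1623's doomsday.
In August the doomsday date is Aug 8.
Aug 25 is 17 days after Aug 8; 17 mod 7 = 3, so Tuesday + 3 = Friday.
3387 mod 7 = 6, so 3387 days after a Friday is Friday + 6 = Thursday.

Thursday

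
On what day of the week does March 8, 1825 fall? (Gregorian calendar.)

Doomsday rule: the anchor day for the 1800s is Friday. For year 25: 25÷12 = 2 r 1, and 1÷4 = 0, so 2+1+0 = 3.
Friday + 3 ≡ Monday — that's 1825's doomsday.
In March the doomsday date is Mar 14.
Mar 8 is 6 days before Mar 14; 6 mod 7 = 6, so Monday − 6 = Tuesday.

Tuesday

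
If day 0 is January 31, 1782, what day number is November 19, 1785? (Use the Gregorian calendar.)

1388

Jan 31, 1782 → Jan 31, 1783: 365 days.
Jan 31, 1783 → Jan 31, 1784: 365 days.
Jan 31, 1784 → Jan 31, 1785: 366 days (Feb 29, 1784 is in that span).
Jan 31, 1785 → Feb 28, 1785: 28 days (January has 31).
Feb 28, 1785 → Mar 28, 1785: 28 days (February has 28).
Mar 28, 1785 → Apr 28, 1785: 31 days (March has 31).
Apr 28, 1785 → May 28, 1785: 30 days (April has 30).
May 28, 1785 → Jun 28, 1785: 31 days (May has 31).
Jun 28, 1785 → Jul 28, 1785: 30 days (June has 30).
Jul 28, 1785 → Aug 28, 1785: 31 days (July has 31).
Aug 28, 1785 → Sep 28, 1785: 31 days (August has 31).
Sep 28, 1785 → Oct 28, 1785: 30 days (September has 30).
Oct 28, 1785 → Nov 19, 1785: 22 days.
Total: 1388 days.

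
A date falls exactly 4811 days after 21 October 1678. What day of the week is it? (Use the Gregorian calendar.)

Sunday

First find the weekday of Oct 21, 1678. Doomsday rule: the anchor day for the 1600s is Tuesday. For year 78: 78÷12 = 6 r 6, and 6÷4 = 1, so 6+6+1 = 13.
Tuesday + 13 ≡ Monday — that's 1678's doomsday.
In October the doomsday date is Oct 10.
Oct 21 is 11 days after Oct 10; 11 mod 7 = 4, so Monday + 4 = Friday.
4811 mod 7 = 2, so 4811 days after a Friday is Friday + 2 = Sunday.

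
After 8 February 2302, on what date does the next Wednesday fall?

February 12, 2302

Feb 8, 2302 is a Saturday.
From Saturday to the next Wednesday is 4 days.
Feb 8, 2302 + 4 = Feb 12, 2302.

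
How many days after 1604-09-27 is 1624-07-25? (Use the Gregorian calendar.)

Sep 27, 1604 → Sep 27, 1605: 365 days.
Sep 27, 1605 → Sep 27, 1606: 365 days.
Sep 27, 1606 → Sep 27, 1607: 365 days.
Sep 27, 1607 → Sep 27, 1608: 366 days (Feb 29, 1608 is in that span).
Sep 27, 1608 → Sep 27, 1609: 365 days.
Sep 27, 1609 → Sep 27, 1610: 365 days.
Sep 27, 1610 → Sep 27, 1611: 365 days.
Sep 27, 1611 → Sep 27, 1612: 366 days (Feb 29, 1612 is in that span).
Sep 27, 1612 → Sep 27, 1613: 365 days.
Sep 27, 1613 → Sep 27, 1614: 365 days.
Sep 27, 1614 → Sep 27, 1615: 365 days.
Sep 27, 1615 → Sep 27, 1616: 366 days (Feb 29, 1616 is in that span).
Sep 27, 1616 → Sep 27, 1617: 365 days.
Sep 27, 1617 → Sep 27, 1618: 365 days.
Sep 27, 1618 → Sep 27, 1619: 365 days.
Sep 27, 1619 → Sep 27, 1620: 366 days (Feb 29, 1620 is in that span).
Sep 27, 1620 → Sep 27, 1621: 365 days.
Sep 27, 1621 → Sep 27, 1622: 365 days.
Sep 27, 1622 → Sep 27, 1623: 365 days.
Sep 27, 1623 → Oct 27, 1623: 30 days (September has 30).
Oct 27, 1623 → Nov 27, 1623: 31 days (October has 31).
Nov 27, 1623 → Dec 27, 1623: 30 days (November has 30).
Dec 27, 1623 → Jan 27, 1624: 31 days (December has 31).
Jan 27, 1624 → Feb 27, 1624: 31 days (January has 31).
Feb 27, 1624 → Mar 27, 1624: 29 days (February has 29).
Mar 27, 1624 → Apr 27, 1624: 31 days (March has 31).
Apr 27, 1624 → May 27, 1624: 30 days (April has 30).
May 27, 1624 → Jun 27, 1624: 31 days (May has 31).
Jun 27, 1624 → Jul 25, 1624: 28 days.
Total: 7241 days.

7241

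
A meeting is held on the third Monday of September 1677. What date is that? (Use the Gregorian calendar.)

September 1, 1677 is a Wednesday.
The first Monday is therefore September 6 (5 days later).
The third Monday is 6 + 2×7 = September 20.

September 20, 1677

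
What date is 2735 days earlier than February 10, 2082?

August 16, 2074

−365 (one year) → Feb 10, 2081 (2370 left).
−366 (one year; includes Feb 29, 2080) → Feb 10, 2080 (2004 left).
−365 (one year) → Feb 10, 2079 (1639 left).
−365 (one year) → Feb 10, 2078 (1274 left).
−365 (one year) → Feb 10, 2077 (909 left).
−366 (one year; includes Feb 29, 2076) → Feb 10, 2076 (543 left).
−365 (one year) → Feb 10, 2075 (178 left).
−10 → Jan 31, 2075 (end of Jan, 31 days; 168 left).
−31 → Dec 31, 2074 (end of Dec, 31 days; 137 left).
−31 → Nov 30, 2074 (end of Nov, 30 days; 106 left).
−30 → Oct 31, 2074 (end of Oct, 31 days; 76 left).
−31 → Sep 30, 2074 (end of Sep, 30 days; 45 left).
−30 → Aug 31, 2074 (end of Aug, 31 days; 15 left).
−15 → Aug 16, 2074.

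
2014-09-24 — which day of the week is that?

Doomsday rule: the anchor day for the 2000s is Tuesday. For year 14: 14÷12 = 1 r 2, and 2÷4 = 0, so 1+2+0 = 3.
Tuesday + 3 ≡ Friday — that's 2014's doomsday.
In September the doomsday date is Sep 5.
Sep 24 is 19 days after Sep 5; 19 mod 7 = 5, so Friday + 5 = Wednesday.

Wednesday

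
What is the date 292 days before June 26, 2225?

September 7, 2224

−26 → May 31, 2225 (end of May, 31 days; 266 left).
−31 → Apr 30, 2225 (end of Apr, 30 days; 235 left).
−30 → Mar 31, 2225 (end of Mar, 31 days; 205 left).
−31 → Feb 28, 2225 (end of Feb, 28 days; 174 left).
−28 → Jan 31, 2225 (end of Jan, 31 days; 146 left).
−31 → Dec 31, 2224 (end of Dec, 31 days; 115 left).
−31 → Nov 30, 2224 (end of Nov, 30 days; 84 left).
−30 → Oct 31, 2224 (end of Oct, 31 days; 54 left).
−31 → Sep 30, 2224 (end of Sep, 30 days; 23 left).
−23 → Sep 7, 2224.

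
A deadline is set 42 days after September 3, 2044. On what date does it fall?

October 15, 2044

Sep has 30 days: +28 → Oct 1, 2044 (14 left).
+14 → Oct 15, 2044.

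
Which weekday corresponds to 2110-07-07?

Doomsday rule: the anchor day for the 2100s is Sunday. For year 10: 10÷12 = 0 r 10, and 10÷4 = 2, so 0+10+2 = 12.
Sunday + 12 ≡ Friday — that's 2110's doomsday.
In July the doomsday date is Jul 11.
Jul 7 is 4 days before Jul 11; 4 mod 7 = 4, so Friday − 4 = Monday.

Monday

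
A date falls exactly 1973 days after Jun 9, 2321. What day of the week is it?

First find the weekday of Jun 9, 2321. Doomsday rule: the anchor day for the 2300s is Wednesday. For year 21: 21÷12 = 1 r 9, and 9÷4 = 2, so 1+9+2 = 12.
Wednesday + 12 ≡ Monday — that's 2321's doomsday.
In June the doomsday date is Jun 6.
Jun 9 is 3 days after Jun 6; 3 mod 7 = 3, so Monday + 3 = Thursday.
1973 mod 7 = 6, so 1973 days after a Thursday is Thursday + 6 = Wednesday.

Wednesday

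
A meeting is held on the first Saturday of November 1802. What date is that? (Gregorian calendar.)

November 6, 1802

November 1, 1802 is a Monday.
The first Saturday is therefore November 6 (5 days later).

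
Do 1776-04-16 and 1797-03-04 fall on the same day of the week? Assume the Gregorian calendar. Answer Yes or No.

No

From Apr 16, 1776 to Mar 4, 1797 is 7627 days.
7627 mod 7 = 4, so they are different weekdays.
(Apr 16, 1776 is a Tuesday; Mar 4, 1797 is a Saturday.)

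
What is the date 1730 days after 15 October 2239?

July 10, 2244

+366 (one year; includes Feb 29, 2240) → Oct 15, 2240 (1364 left).
+365 (one year) → Oct 15, 2241 (999 left).
+365 (one year) → Oct 15, 2242 (634 left).
+365 (one year) → Oct 15, 2243 (269 left).
Oct has 31 days: +17 → Nov 1, 2243 (252 left).
Nov has 30 days: +30 → Dec 1, 2243 (222 left).
Dec has 31 days: +31 → Jan 1, 2244 (191 left).
Jan has 31 days: +31 → Feb 1, 2244 (160 left).
Feb has 29 days: +29 → Mar 1, 2244 (131 left).
Mar has 31 days: +31 → Apr 1, 2244 (100 left).
Apr has 30 days: +30 → May 1, 2244 (70 left).
May has 31 days: +31 → Jun 1, 2244 (39 left).
Jun has 30 days: +30 → Jul 1, 2244 (9 left).
+9 → Jul 10, 2244.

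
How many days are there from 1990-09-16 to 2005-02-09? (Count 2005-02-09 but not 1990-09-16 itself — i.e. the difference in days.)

5260

Sep 16, 1990 → Sep 16, 1991: 365 days.
Sep 16, 1991 → Sep 16, 1992: 366 days (Feb 29, 1992 is in that span).
Sep 16, 1992 → Sep 16, 1993: 365 days.
Sep 16, 1993 → Sep 16, 1994: 365 days.
Sep 16, 1994 → Sep 16, 1995: 365 days.
Sep 16, 1995 → Sep 16, 1996: 366 days (Feb 29, 1996 is in that span).
Sep 16, 1996 → Sep 16, 1997: 365 days.
Sep 16, 1997 → Sep 16, 1998: 365 days.
Sep 16, 1998 → Sep 16, 1999: 365 days.
Sep 16, 1999 → Sep 16, 2000: 366 days (Feb 29, 2000 is in that span).
Sep 16, 2000 → Sep 16, 2001: 365 days.
Sep 16, 2001 → Sep 16, 2002: 365 days.
Sep 16, 2002 → Sep 16, 2003: 365 days.
Sep 16, 2003 → Sep 16, 2004: 366 days (Feb 29, 2004 is in that span).
Sep 16, 2004 → Oct 16, 2004: 30 days (September has 30).
Oct 16, 2004 → Nov 16, 2004: 31 days (October has 31).
Nov 16, 2004 → Dec 16, 2004: 30 days (November has 30).
Dec 16, 2004 → Jan 16, 2005: 31 days (December has 31).
Jan 16, 2005 → Feb 9, 2005: 24 days.
Total: 5260 days.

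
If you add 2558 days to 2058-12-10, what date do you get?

December 11, 2065

+365 (one year) → Dec 10, 2059 (2193 left).
+366 (one year; includes Feb 29, 2060) → Dec 10, 2060 (1827 left).
+365 (one year) → Dec 10, 2061 (1462 left).
+365 (one year) → Dec 10, 2062 (1097 left).
+365 (one year) → Dec 10, 2063 (732 left).
+366 (one year; includes Feb 29, 2064) → Dec 10, 2064 (366 left).
Dec has 31 days: +22 → Jan 1, 2065 (344 left).
Jan has 31 days: +31 → Feb 1, 2065 (313 left).
Feb has 28 days: +28 → Mar 1, 2065 (285 left).
Mar has 31 days: +31 → Apr 1, 2065 (254 left).
Apr has 30 days: +30 → May 1, 2065 (224 left).
May has 31 days: +31 → Jun 1, 2065 (193 left).
Jun has 30 days: +30 → Jul 1, 2065 (163 left).
Jul has 31 days: +31 → Aug 1, 2065 (132 left).
Aug has 31 days: +31 → Sep 1, 2065 (101 left).
Sep has 30 days: +30 → Oct 1, 2065 (71 left).
Oct has 31 days: +31 → Nov 1, 2065 (40 left).
Nov has 30 days: +30 → Dec 1, 2065 (10 left).
+10 → Dec 11, 2065.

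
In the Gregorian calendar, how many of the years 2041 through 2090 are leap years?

Multiples of 4 in [2041,2090]: 12.
Of those, multiples of 100: 0 (not leap unless ÷400).
Multiples of 400: 0.
Leap years = 12 − 0 + 0 = 12.

12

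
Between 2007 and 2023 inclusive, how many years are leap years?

4

Multiples of 4 in [2007,2023]: 4.
Of those, multiples of 100: 0 (not leap unless ÷400).
Multiples of 400: 0.
Leap years = 4 − 0 + 0 = 4.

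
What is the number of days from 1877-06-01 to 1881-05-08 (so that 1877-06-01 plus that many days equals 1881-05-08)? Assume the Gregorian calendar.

1437

Jun 1, 1877 → Jun 1, 1878: 365 days.
Jun 1, 1878 → Jun 1, 1879: 365 days.
Jun 1, 1879 → Jun 1, 1880: 366 days (Feb 29, 1880 is in that span).
Jun 1, 1880 → Jul 1, 1880: 30 days (June has 30).
Jul 1, 1880 → Aug 1, 1880: 31 days (July has 31).
Aug 1, 1880 → Sep 1, 1880: 31 days (August has 31).
Sep 1, 1880 → Oct 1, 1880: 30 days (September has 30).
Oct 1, 1880 → Nov 1, 1880: 31 days (October has 31).
Nov 1, 1880 → Dec 1, 1880: 30 days (November has 30).
Dec 1, 1880 → Jan 1, 1881: 31 days (December has 31).
Jan 1, 1881 → Feb 1, 1881: 31 days (January has 31).
Feb 1, 1881 → Mar 1, 1881: 28 days (February has 28).
Mar 1, 1881 → Apr 1, 1881: 31 days (March has 31).
Apr 1, 1881 → May 1, 1881: 30 days (April has 30).
May 1, 1881 → May 8, 1881: 7 days.
Total: 1437 days.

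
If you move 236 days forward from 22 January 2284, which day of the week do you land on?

Jan 22, 2284 is a Tuesday.
236 mod 7 = 5, so 236 days after a Tuesday is Tuesday + 5 = Sunday.

Sunday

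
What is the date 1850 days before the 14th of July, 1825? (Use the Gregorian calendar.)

June 20, 1820

−365 (one year) → Jul 14, 1824 (1485 left).
−366 (one year; includes Feb 29, 1824) → Jul 14, 1823 (1119 left).
−365 (one year) → Jul 14, 1822 (754 left).
−365 (one year) → Jul 14, 1821 (389 left).
−14 → Jun 30, 1821 (end of Jun, 30 days; 375 left).
−30 → May 31, 1821 (end of May, 31 days; 345 left).
−31 → Apr 30, 1821 (end of Apr, 30 days; 314 left).
−30 → Mar 31, 1821 (end of Mar, 31 days; 284 left).
−31 → Feb 28, 1821 (end of Feb, 28 days; 253 left).
−28 → Jan 31, 1821 (end of Jan, 31 days; 225 left).
−31 → Dec 31, 1820 (end of Dec, 31 days; 194 left).
−31 → Nov 30, 1820 (end of Nov, 30 days; 163 left).
−30 → Oct 31, 1820 (end of Oct, 31 days; 133 left).
−31 → Sep 30, 1820 (end of Sep, 30 days; 102 left).
−30 → Aug 31, 1820 (end of Aug, 31 days; 72 left).
−31 → Jul 31, 1820 (end of Jul, 31 days; 41 left).
−31 → Jun 30, 1820 (end of Jun, 30 days; 10 left).
−10 → Jun 20, 1820.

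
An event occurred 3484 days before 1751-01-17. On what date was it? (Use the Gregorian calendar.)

−365 (one year) → Jan 17, 1750 (3119 left).
−365 (one year) → Jan 17, 1749 (2754 left).
−366 (one year; includes Feb 29, 1748) → Jan 17, 1748 (2388 left).
−365 (one year) → Jan 17, 1747 (2023 left).
−365 (one year) → Jan 17, 1746 (1658 left).
−365 (one year) → Jan 17, 1745 (1293 left).
−366 (one year; includes Feb 29, 1744) → Jan 17, 1744 (927 left).
−365 (one year) → Jan 17, 1743 (562 left).
−365 (one year) → Jan 17, 1742 (197 left).
−17 → Dec 31, 1741 (end of Dec, 31 days; 180 left).
−31 → Nov 30, 1741 (end of Nov, 30 days; 149 left).
−30 → Oct 31, 1741 (end of Oct, 31 days; 119 left).
−31 → Sep 30, 1741 (end of Sep, 30 days; 88 left).
−30 → Aug 31, 1741 (end of Aug, 31 days; 58 left).
−31 → Jul 31, 1741 (end of Jul, 31 days; 27 left).
−27 → Jul 4, 1741.

July 4, 1741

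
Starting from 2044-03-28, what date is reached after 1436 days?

March 3, 2048

+365 (one year) → Mar 28, 2045 (1071 left).
+365 (one year) → Mar 28, 2046 (706 left).
+365 (one year) → Mar 28, 2047 (341 left).
Mar has 31 days: +4 → Apr 1, 2047 (337 left).
Apr has 30 days: +30 → May 1, 2047 (307 left).
May has 31 days: +31 → Jun 1, 2047 (276 left).
Jun has 30 days: +30 → Jul 1, 2047 (246 left).
Jul has 31 days: +31 → Aug 1, 2047 (215 left).
Aug has 31 days: +31 → Sep 1, 2047 (184 left).
Sep has 30 days: +30 → Oct 1, 2047 (154 left).
Oct has 31 days: +31 → Nov 1, 2047 (123 left).
Nov has 30 days: +30 → Dec 1, 2047 (93 left).
Dec has 31 days: +31 → Jan 1, 2048 (62 left).
Jan has 31 days: +31 → Feb 1, 2048 (31 left).
Feb has 29 days: +29 → Mar 1, 2048 (2 left).
+2 → Mar 3, 2048.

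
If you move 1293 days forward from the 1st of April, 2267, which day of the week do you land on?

First find the weekday of Apr 1, 2267. Doomsday rule: the anchor day for the 2200s is Friday. For year 67: 67÷12 = 5 r 7, and 7÷4 = 1, so 5+7+1 = 13.
Friday + 13 ≡ Thursday — that's 2267's doomsday.
In April the doomsday date is Apr 4.
Apr 1 is 3 days before Apr 4; 3 mod 7 = 3, so Thursday − 3 = Monday.
1293 mod 7 = 5, so 1293 days after a Monday is Monday + 5 = Saturday.

Saturday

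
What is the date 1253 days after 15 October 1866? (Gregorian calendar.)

March 21, 1870

+365 (one year) → Oct 15, 1867 (888 left).
+366 (one year; includes Feb 29, 1868) → Oct 15, 1868 (522 left).
+365 (one year) → Oct 15, 1869 (157 left).
Oct has 31 days: +17 → Nov 1, 1869 (140 left).
Nov has 30 days: +30 → Dec 1, 1869 (110 left).
Dec has 31 days: +31 → Jan 1, 1870 (79 left).
Jan has 31 days: +31 → Feb 1, 1870 (48 left).
Feb has 28 days: +28 → Mar 1, 1870 (20 left).
+20 → Mar 21, 1870.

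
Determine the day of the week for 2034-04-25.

Doomsday rule: the anchor day for the 2000s is Tuesday. For year 34: 34÷12 = 2 r 10, and 10÷4 = 2, so 2+10+2 = 14.
Tuesday + 14 ≡ Tuesday — that's 2034's doomsday.
In April the doomsday date is Apr 4.
Apr 25 is 21 days after Apr 4; 21 mod 7 = 0, so Tuesday + 0 = Tuesday.

Tuesday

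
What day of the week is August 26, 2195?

Wednesday

Doomsday rule: the anchor day for the 2100s is Sunday. For year 95: 95÷12 = 7 r 11, and 11÷4 = 2, so 7+11+2 = 20.
Sunday + 20 ≡ Saturday — that's 2195's doomsday.
In August the doomsday date is Aug 8.
Aug 26 is 18 days after Aug 8; 18 mod 7 = 4, so Saturday + 4 = Wednesday.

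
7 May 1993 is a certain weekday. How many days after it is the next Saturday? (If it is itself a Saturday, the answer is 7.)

May 7, 1993 is a Friday.
From Friday to the next Saturday is 1 day.

1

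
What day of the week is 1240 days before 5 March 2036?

Tuesday

First find the weekday of Mar 5, 2036. Doomsday rule: the anchor day for the 2000s is Tuesday. For year 36: 36÷12 = 3 r 0, and 0÷4 = 0, so 3+0+0 = 3.
Tuesday + 3 ≡ Friday — that's 2036's doomsday.
In March the doomsday date is Mar 14.
Mar 5 is 9 days before Mar 14; 9 mod 7 = 2, so Friday − 2 = Wednesday.
1240 mod 7 = 1, so 1240 days before a Wednesday is Wednesday − 1 = Tuesday.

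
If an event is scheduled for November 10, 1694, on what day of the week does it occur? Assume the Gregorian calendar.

Wednesday

Doomsday rule: the anchor day for the 1600s is Tuesday. For year 94: 94÷12 = 7 r 10, and 10÷4 = 2, so 7+10+2 = 19.
Tuesday + 19 ≡ Sunday — that's 1694's doomsday.
In November the doomsday date is Nov 7.
Nov 10 is 3 days after Nov 7; 3 mod 7 = 3, so Sunday + 3 = Wednesday.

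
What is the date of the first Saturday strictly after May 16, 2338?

May 16, 2338 is a Monday.
From Monday to the next Saturday is 5 days.
May 16, 2338 + 5 = May 21, 2338.

May 21, 2338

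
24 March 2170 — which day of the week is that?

Doomsday rule: the anchor day for the 2100s is Sunday. For year 70: 70÷12 = 5 r 10, and 10÷4 = 2, so 5+10+2 = 17.
Sunday + 17 ≡ Wednesday — that's 2170's doomsday.
In March the doomsday date is Mar 14.
Mar 24 is 10 days after Mar 14; 10 mod 7 = 3, so Wednesday + 3 = Saturday.

Saturday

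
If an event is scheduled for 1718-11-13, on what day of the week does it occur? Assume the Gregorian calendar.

Doomsday rule: the anchor day for the 1700s is Sunday. For year 18: 18÷12 = 1 r 6, and 6÷4 = 1, so 1+6+1 = 8.
Sunday + 8 ≡ Monday — that's 1718's doomsday.
In November the doomsday date is Nov 7.
Nov 13 is 6 days after Nov 7; 6 mod 7 = 6, so Monday + 6 = Sunday.

Sunday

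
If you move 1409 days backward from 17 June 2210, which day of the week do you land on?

Friday

Jun 17, 2210 is a Sunday.
1409 mod 7 = 2, so 1409 days before a Sunday is Sunday − 2 = Friday.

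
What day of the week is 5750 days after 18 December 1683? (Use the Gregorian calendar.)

Tuesday

First find the weekday of Dec 18, 1683. Doomsday rule: the anchor day for the 1600s is Tuesday. For year 83: 83÷12 = 6 r 11, and 11÷4 = 2, so 6+11+2 = 19.
Tuesday + 19 ≡ Sunday — that's 1683's doomsday.
In December the doomsday date is Dec 12.
Dec 18 is 6 days after Dec 12; 6 mod 7 = 6, so Sunday + 6 = Saturday.
5750 mod 7 = 3, so 5750 days after a Saturday is Saturday + 3 = Tuesday.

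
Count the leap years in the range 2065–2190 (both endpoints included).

30

Multiples of 4 in [2065,2190]: 31.
Of those, multiples of 100: 1 (not leap unless ÷400).
Multiples of 400: 0.
Leap years = 31 − 1 + 0 = 30.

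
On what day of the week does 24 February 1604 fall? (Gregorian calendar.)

Tuesday

Doomsday rule: the anchor day for the 1600s is Tuesday. For year 04: 4÷12 = 0 r 4, and 4÷4 = 1, so 0+4+1 = 5.
Tuesday + 5 ≡ Sunday — that's 1604's doomsday.
In February the doomsday date is Feb 29 (1604 is a leap year (divisible by 4)).
Feb 24 is 5 days before Feb 29; 5 mod 7 = 5, so Sunday − 5 = Tuesday.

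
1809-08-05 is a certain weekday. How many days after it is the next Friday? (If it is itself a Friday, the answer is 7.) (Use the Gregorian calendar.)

6

Aug 5, 1809 is a Saturday.
From Saturday to the next Friday is 6 days.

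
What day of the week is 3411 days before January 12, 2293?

First find the weekday of Jan 12, 2293. Doomsday rule: the anchor day for the 2200s is Friday. For year 93: 93÷12 = 7 r 9, and 9÷4 = 2, so 7+9+2 = 18.
Friday + 18 ≡ Tuesday — that's 2293's doomsday.
In January the doomsday date is Jan 3 (2293 is not a leap year).
Jan 12 is 9 days after Jan 3; 9 mod 7 = 2, so Tuesday + 2 = Thursday.
3411 mod 7 = 2, so 3411 days before a Thursday is Thursday − 2 = Tuesday.

Tuesday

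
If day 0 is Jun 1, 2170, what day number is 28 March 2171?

300

Jun 1, 2170 → Jul 1, 2170: 30 days (June has 30).
Jul 1, 2170 → Aug 1, 2170: 31 days (July has 31).
Aug 1, 2170 → Sep 1, 2170: 31 days (August has 31).
Sep 1, 2170 → Oct 1, 2170: 30 days (September has 30).
Oct 1, 2170 → Nov 1, 2170: 31 days (October has 31).
Nov 1, 2170 → Dec 1, 2170: 30 days (November has 30).
Dec 1, 2170 → Jan 1, 2171: 31 days (December has 31).
Jan 1, 2171 → Feb 1, 2171: 31 days (January has 31).
Feb 1, 2171 → Mar 1, 2171: 28 days (February has 28).
Mar 1, 2171 → Mar 28, 2171: 27 days.
Total: 300 days.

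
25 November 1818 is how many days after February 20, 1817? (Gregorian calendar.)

Feb 20, 1817 → Feb 20, 1818: 365 days.
Feb 20, 1818 → Mar 20, 1818: 28 days (February has 28).
Mar 20, 1818 → Apr 20, 1818: 31 days (March has 31).
Apr 20, 1818 → May 20, 1818: 30 days (April has 30).
May 20, 1818 → Jun 20, 1818: 31 days (May has 31).
Jun 20, 1818 → Jul 20, 1818: 30 days (June has 30).
Jul 20, 1818 → Aug 20, 1818: 31 days (July has 31).
Aug 20, 1818 → Sep 20, 1818: 31 days (August has 31).
Sep 20, 1818 → Oct 20, 1818: 30 days (September has 30).
Oct 20, 1818 → Nov 20, 1818: 31 days (October has 31).
Nov 20, 1818 → Nov 25, 1818: 5 days.
Total: 643 days.

643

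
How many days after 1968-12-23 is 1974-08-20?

2066

Dec 23, 1968 → Dec 23, 1969: 365 days.
Dec 23, 1969 → Dec 23, 1970: 365 days.
Dec 23, 1970 → Dec 23, 1971: 365 days.
Dec 23, 1971 → Dec 23, 1972: 366 days (Feb 29, 1972 is in that span).
Dec 23, 1972 → Dec 23, 1973: 365 days.
Dec 23, 1973 → Jan 23, 1974: 31 days (December has 31).
Jan 23, 1974 → Feb 23, 1974: 31 days (January has 31).
Feb 23, 1974 → Mar 23, 1974: 28 days (February has 28).
Mar 23, 1974 → Apr 23, 1974: 31 days (March has 31).
Apr 23, 1974 → May 23, 1974: 30 days (April has 30).
May 23, 1974 → Jun 23, 1974: 31 days (May has 31).
Jun 23, 1974 → Jul 23, 1974: 30 days (June has 30).
Jul 23, 1974 → Aug 20, 1974: 28 days.
Total: 2066 days.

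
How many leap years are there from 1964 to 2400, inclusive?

Multiples of 4 in [1964,2400]: 110.
Of those, multiples of 100: 5 (not leap unless ÷400).
Multiples of 400: 2.
Leap years = 110 − 5 + 2 = 107.

107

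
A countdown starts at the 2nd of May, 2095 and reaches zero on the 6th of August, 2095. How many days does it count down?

96

May 2, 2095 → Jun 2, 2095: 31 days (May has 31).
Jun 2, 2095 → Jul 2, 2095: 30 days (June has 30).
Jul 2, 2095 → Aug 2, 2095: 31 days (July has 31).
Aug 2, 2095 → Aug 6, 2095: 4 days.
Total: 96 days.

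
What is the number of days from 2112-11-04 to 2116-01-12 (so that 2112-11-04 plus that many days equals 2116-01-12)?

1164

Nov 4, 2112 → Nov 4, 2113: 365 days.
Nov 4, 2113 → Nov 4, 2114: 365 days.
Nov 4, 2114 → Nov 4, 2115: 365 days.
Nov 4, 2115 → Dec 4, 2115: 30 days (November has 30).
Dec 4, 2115 → Jan 4, 2116: 31 days (December has 31).
Jan 4, 2116 → Jan 12, 2116: 8 days.
Total: 1164 days.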